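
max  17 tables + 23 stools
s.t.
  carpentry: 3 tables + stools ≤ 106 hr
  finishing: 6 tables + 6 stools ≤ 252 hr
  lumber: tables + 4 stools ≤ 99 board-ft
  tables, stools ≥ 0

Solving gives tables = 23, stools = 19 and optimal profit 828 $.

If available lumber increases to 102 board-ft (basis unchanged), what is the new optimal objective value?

834

Binding: finishing and lumber. Non-binding: carpentry (18 unused).
Since carpentry is not tight, its dual is 0.
Dual feasibility on the basic columns requires 6·y_finishing + 1·y_lumber = 17, 6·y_finishing + 4·y_lumber = 23.
→ y_finishing = 2.5 and y_lumber = 2.
Δz = y_lumber·Δb = 2 × (3) = 6, so new z* = 828 + 6 = 834.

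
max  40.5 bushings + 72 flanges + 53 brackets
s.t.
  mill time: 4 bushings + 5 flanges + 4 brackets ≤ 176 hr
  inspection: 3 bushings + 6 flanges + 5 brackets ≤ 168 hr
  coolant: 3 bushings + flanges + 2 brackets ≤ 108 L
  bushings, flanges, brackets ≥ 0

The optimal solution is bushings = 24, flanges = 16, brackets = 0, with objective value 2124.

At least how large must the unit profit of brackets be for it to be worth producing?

59.5

Binding: mill time and inspection. Non-binding: coolant (20 unused).
By complementary slackness, y = 0 for the non-binding constraint.
Dual feasibility on the basic columns requires 4·y_mill time + 3·y_inspection = 40.5, 5·y_mill time + 6·y_inspection = 72.
This yields shadow prices y_mill time = 3, y_inspection = 9.5.
brackets enters the basis when its profit ≥ yᵀa₃ = 3·4 + 9.5·5 = 59.5.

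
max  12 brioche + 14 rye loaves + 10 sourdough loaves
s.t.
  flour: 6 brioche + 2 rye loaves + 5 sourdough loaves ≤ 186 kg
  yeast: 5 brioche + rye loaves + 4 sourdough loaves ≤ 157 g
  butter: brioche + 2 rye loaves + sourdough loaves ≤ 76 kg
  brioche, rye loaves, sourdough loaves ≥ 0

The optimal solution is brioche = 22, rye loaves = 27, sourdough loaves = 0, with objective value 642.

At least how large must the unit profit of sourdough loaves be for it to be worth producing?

11

At the optimum: flour uses 186 of 186 (binding); yeast uses 137 of 157 (slack = 20); butter uses 76 of 76 (binding).
Since yeast is not tight, its dual is 0.
From A_Bᵀ y = c: 6·y_flour + 1·y_butter = 12; 2·y_flour + 2·y_butter = 14.
Solving: y_flour = 1, y_butter = 6.
sourdough loaves enters the basis when its profit ≥ yᵀa₃ = 1·5 + 6·1 = 11.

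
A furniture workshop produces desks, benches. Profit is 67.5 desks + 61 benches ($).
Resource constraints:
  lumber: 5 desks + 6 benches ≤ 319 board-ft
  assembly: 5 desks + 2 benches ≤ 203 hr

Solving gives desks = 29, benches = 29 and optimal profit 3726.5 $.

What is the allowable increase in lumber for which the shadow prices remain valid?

Binding constraints: lumber, assembly. The basis is B = [[5,6],[5,2]] with det -20.
Per unit increase in lumber, x* moves by d = (-0.1, 0.25).
The basis stays optimal until desks reaches 0; allowable increase = 290 board-ft.

290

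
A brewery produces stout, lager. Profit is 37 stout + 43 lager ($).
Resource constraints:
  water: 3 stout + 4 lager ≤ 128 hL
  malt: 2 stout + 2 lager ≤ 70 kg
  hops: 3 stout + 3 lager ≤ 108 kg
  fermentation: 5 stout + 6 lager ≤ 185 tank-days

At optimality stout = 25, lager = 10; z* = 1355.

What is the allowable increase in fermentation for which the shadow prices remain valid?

13

Binding constraints: malt, fermentation. The basis is B = [[2,2],[5,6]] with det 2.
Per unit increase in fermentation, x* moves by d = (-1, 1).
The basis stays optimal until water becomes binding; allowable increase = 13 tank-days.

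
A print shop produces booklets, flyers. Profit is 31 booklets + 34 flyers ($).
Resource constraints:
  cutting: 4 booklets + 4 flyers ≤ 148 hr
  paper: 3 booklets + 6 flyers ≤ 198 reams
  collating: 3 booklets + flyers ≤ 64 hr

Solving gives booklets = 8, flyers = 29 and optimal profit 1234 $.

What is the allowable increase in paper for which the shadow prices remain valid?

24

Binding constraints: cutting, paper. The basis is B = [[4,4],[3,6]] with det 12.
Per unit increase in paper, x* moves by d = (-0.3333, 0.3333).
The basis stays optimal until booklets reaches 0; allowable increase = 24 reams.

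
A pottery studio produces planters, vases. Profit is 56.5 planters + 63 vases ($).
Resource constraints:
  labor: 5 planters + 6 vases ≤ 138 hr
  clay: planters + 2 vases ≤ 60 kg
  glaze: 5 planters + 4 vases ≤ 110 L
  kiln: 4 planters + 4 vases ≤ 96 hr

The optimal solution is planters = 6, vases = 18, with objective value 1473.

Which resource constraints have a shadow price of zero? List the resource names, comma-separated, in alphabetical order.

clay, glaze

labor: 138/138 (binding)
clay: 42/60 (slack 18)
glaze: 102/110 (slack 8)
kiln: 96/96 (binding)
By complementary slackness, a constraint with positive slack has shadow price 0 → clay, glaze.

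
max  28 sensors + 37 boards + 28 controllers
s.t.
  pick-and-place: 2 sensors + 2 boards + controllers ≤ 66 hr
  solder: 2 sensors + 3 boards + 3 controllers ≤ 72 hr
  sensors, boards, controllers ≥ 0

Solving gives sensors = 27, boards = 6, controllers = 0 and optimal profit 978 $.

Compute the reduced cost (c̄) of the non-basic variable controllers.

At the optimum: pick-and-place uses 66 of 66 (binding); solder uses 72 of 72 (binding).
The binding rows give the dual system: 2·y_pick-and-place + 2·y_solder = 28 and 2·y_pick-and-place + 3·y_solder = 37.
Solving: y_pick-and-place = 5, y_solder = 9.
Reduced cost of controllers: c₃ − yᵀa₃ = 28 − (5·1 + 9·3) = 28 − 32 = -4.

-4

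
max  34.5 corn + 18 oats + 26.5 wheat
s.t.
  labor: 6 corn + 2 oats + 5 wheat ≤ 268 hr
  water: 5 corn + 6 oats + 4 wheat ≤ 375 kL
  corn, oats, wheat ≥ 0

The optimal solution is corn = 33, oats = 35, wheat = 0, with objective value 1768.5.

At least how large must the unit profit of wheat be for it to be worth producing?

28.5

Check each constraint at x*: labor 268/268 (tight); water 375/375 (tight).
From A_Bᵀ y = c: 6·y_labor + 5·y_water = 34.5; 2·y_labor + 6·y_water = 18.
This yields shadow prices y_labor = 4.5, y_water = 1.5.
wheat enters the basis when its profit ≥ yᵀa₃ = 4.5·5 + 1.5·4 = 28.5.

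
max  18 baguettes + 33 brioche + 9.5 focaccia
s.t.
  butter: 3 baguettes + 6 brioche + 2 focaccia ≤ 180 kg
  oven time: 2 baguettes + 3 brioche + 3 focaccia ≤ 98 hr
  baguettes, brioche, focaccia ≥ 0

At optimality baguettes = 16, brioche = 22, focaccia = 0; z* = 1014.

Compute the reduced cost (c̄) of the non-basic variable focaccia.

-7.5

Both butter and oven time are binding at x*.
From A_Bᵀ y = c: 3·y_butter + 2·y_oven time = 18; 6·y_butter + 3·y_oven time = 33.
This yields shadow prices y_butter = 4, y_oven time = 3.
Reduced cost of focaccia: c₃ − yᵀa₃ = 9.5 − (4·2 + 3·3) = 9.5 − 17 = -7.5.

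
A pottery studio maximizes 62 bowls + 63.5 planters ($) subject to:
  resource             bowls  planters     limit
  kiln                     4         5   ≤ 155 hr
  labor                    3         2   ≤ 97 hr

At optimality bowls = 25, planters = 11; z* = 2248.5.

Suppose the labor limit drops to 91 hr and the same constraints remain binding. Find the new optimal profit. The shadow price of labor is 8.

Δb = -6, so new z* = 2248.5 + (8)·(-6) = 2248.5 − 48 = 2200.5.

2200.5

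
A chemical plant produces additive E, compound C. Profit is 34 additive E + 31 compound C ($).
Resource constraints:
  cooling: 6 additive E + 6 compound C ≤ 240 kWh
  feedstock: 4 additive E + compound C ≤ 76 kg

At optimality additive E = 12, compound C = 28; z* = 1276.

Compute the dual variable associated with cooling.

5

Both cooling and feedstock are binding at x*.
From A_Bᵀ y = c: 6·y_cooling + 4·y_feedstock = 34; 6·y_cooling + 1·y_feedstock = 31.
→ y_cooling = 5 and y_feedstock = 1.
Shadow price of cooling = 5.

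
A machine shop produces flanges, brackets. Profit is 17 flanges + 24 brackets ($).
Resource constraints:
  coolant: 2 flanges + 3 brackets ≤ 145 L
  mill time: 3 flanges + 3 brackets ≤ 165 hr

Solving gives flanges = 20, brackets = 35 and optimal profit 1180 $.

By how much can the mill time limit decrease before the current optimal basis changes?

20

Binding constraints: coolant, mill time. The basis is B = [[2,3],[3,3]] with det -3.
Per unit decrease in mill time, x* moves by d = (-1, 0.6667).
The basis stays optimal until flanges reaches 0; allowable decrease = 20 hr.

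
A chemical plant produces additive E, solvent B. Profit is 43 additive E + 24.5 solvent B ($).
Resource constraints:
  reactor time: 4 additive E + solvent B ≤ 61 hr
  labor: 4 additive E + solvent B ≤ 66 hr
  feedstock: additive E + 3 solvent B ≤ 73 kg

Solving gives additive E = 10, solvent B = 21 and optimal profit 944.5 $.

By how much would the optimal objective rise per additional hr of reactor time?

9.5

Binding: reactor time and feedstock. Non-binding: labor (5 unused).
Since labor is not tight, its dual is 0.
Dual feasibility on the basic columns requires 4·y_reactor time + 1·y_feedstock = 43, 1·y_reactor time + 3·y_feedstock = 24.5.
Solving: y_reactor time = 9.5, y_feedstock = 5.
Shadow price of reactor time = 9.5.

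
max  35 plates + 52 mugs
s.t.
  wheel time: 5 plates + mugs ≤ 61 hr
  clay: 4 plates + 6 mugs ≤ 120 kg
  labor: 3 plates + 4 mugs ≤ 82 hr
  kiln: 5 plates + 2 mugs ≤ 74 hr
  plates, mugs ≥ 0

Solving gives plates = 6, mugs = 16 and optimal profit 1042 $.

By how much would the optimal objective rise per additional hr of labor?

Check each constraint at x*: wheel time 46/61 (slack 15); clay 120/120 (tight); labor 82/82 (tight); kiln 62/74 (slack 12).
Slack constraints have shadow price 0 (complementary slackness).
Dual feasibility on the basic columns requires 4·y_clay + 3·y_labor = 35, 6·y_clay + 4·y_labor = 52.
→ y_clay = 8 and y_labor = 1.
Shadow price of labor = 1.

1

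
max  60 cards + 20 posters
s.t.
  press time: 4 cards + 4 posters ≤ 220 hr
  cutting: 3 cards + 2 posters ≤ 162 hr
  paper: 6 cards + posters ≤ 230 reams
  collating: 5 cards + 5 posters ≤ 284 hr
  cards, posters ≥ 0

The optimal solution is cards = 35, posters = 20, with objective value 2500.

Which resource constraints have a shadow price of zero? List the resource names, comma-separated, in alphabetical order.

press time: 220/220 (binding)
cutting: 145/162 (slack 17)
paper: 230/230 (binding)
collating: 275/284 (slack 9)
By complementary slackness, a constraint with positive slack has shadow price 0 → collating, cutting.

collating, cutting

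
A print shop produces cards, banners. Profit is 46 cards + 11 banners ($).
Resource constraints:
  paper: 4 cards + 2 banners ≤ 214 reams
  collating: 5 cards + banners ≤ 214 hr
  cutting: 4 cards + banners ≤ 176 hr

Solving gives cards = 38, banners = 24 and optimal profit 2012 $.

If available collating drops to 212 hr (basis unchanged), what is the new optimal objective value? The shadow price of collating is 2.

Δb = -2, so new z* = 2012 + (2)·(-2) = 2012 − 4 = 2008.

2008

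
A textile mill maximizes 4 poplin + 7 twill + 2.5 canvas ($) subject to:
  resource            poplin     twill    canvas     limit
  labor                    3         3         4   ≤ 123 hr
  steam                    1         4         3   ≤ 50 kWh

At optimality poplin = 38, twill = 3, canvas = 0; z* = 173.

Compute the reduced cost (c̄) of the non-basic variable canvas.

Check each constraint at x*: labor 123/123 (tight); steam 50/50 (tight).
From A_Bᵀ y = c: 3·y_labor + 1·y_steam = 4; 3·y_labor + 4·y_steam = 7.
Solving: y_labor = 1, y_steam = 1.
Reduced cost of canvas: c₃ − yᵀa₃ = 2.5 − (1·4 + 1·3) = 2.5 − 7 = -4.5.

-4.5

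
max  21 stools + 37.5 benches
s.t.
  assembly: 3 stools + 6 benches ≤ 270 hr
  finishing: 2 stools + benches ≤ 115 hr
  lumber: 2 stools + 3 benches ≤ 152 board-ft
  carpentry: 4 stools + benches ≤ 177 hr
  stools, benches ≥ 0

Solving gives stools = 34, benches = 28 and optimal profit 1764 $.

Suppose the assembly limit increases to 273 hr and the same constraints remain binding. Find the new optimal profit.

1776

Binding: assembly and lumber. Non-binding: finishing (19 unused), carpentry (13 unused).
Slack constraints have shadow price 0 (complementary slackness).
Dual feasibility on the basic columns requires 3·y_assembly + 2·y_lumber = 21, 6·y_assembly + 3·y_lumber = 37.5.
→ y_assembly = 4 and y_lumber = 4.5.
Δz = y_assembly·Δb = 4 × (3) = 12, so new z* = 1764 + 12 = 1776.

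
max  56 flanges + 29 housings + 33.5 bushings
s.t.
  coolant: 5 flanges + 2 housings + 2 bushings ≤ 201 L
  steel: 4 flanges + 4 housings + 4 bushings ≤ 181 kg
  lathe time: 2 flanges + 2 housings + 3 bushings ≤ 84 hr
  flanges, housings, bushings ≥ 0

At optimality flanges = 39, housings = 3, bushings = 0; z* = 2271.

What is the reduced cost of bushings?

At the optimum: coolant uses 201 of 201 (binding); steel uses 168 of 181 (slack = 13); lathe time uses 84 of 84 (binding).
Since steel is not tight, its dual is 0.
From A_Bᵀ y = c: 5·y_coolant + 2·y_lathe time = 56; 2·y_coolant + 2·y_lathe time = 29.
Solving: y_coolant = 9, y_lathe time = 5.5.
Reduced cost of bushings: c₃ − yᵀa₃ = 33.5 − (9·2 + 5.5·3) = 33.5 − 34.5 = -1.

-1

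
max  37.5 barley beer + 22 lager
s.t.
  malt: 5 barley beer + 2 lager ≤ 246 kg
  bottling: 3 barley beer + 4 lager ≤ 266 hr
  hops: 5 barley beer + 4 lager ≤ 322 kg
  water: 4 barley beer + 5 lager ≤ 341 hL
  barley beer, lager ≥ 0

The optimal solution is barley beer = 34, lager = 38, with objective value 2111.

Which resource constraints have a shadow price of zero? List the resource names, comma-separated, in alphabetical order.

malt: 246/246 (binding)
bottling: 254/266 (slack 12)
hops: 322/322 (binding)
water: 326/341 (slack 15)
By complementary slackness, a constraint with positive slack has shadow price 0 → bottling, water.

bottling, water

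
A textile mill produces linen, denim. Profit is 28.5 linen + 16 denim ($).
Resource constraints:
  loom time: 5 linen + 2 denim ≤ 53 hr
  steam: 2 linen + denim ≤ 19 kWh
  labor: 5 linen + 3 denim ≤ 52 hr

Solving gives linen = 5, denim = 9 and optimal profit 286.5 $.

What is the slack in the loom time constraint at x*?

loom time used = 5·5 + 2·9 = 43; slack = 53 − 43 = 10.

10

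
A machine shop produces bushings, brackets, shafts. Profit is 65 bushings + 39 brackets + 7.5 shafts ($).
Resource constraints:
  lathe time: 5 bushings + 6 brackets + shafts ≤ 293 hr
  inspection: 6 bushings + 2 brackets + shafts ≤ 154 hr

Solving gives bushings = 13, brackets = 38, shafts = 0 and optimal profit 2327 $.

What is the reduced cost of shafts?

Check each constraint at x*: lathe time 293/293 (tight); inspection 154/154 (tight).
From A_Bᵀ y = c: 5·y_lathe time + 6·y_inspection = 65; 6·y_lathe time + 2·y_inspection = 39.
Solving: y_lathe time = 4, y_inspection = 7.5.
Reduced cost of shafts: c₃ − yᵀa₃ = 7.5 − (4·1 + 7.5·1) = 7.5 − 11.5 = -4.

-4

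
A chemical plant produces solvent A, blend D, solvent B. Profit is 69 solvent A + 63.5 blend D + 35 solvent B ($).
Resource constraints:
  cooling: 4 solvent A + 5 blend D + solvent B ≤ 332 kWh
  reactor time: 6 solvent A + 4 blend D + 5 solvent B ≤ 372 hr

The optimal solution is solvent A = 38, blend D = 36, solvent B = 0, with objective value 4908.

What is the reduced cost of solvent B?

Both cooling and reactor time are binding at x*.
Dual feasibility on the basic columns requires 4·y_cooling + 6·y_reactor time = 69, 5·y_cooling + 4·y_reactor time = 63.5.
Solving: y_cooling = 7.5, y_reactor time = 6.5.
Reduced cost of solvent B: c₃ − yᵀa₃ = 35 − (7.5·1 + 6.5·5) = 35 − 40 = -5.

-5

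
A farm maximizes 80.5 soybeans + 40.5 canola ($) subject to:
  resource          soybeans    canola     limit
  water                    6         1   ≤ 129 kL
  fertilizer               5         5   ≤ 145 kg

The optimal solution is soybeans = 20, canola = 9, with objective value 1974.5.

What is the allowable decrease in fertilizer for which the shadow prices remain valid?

37.5

Binding constraints: water, fertilizer. The basis is B = [[6,1],[5,5]] with det 25.
Per unit decrease in fertilizer, x* moves by d = (0.04, -0.24).
The basis stays optimal until canola reaches 0; allowable decrease = 37.5 kg.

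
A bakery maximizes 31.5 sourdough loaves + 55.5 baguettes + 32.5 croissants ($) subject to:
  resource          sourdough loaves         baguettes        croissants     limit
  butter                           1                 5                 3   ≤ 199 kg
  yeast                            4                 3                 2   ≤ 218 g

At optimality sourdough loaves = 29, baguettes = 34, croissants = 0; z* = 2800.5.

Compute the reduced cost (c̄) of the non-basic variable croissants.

Both butter and yeast are binding at x*.
From A_Bᵀ y = c: 1·y_butter + 4·y_yeast = 31.5; 5·y_butter + 3·y_yeast = 55.5.
This yields shadow prices y_butter = 7.5, y_yeast = 6.
Reduced cost of croissants: c₃ − yᵀa₃ = 32.5 − (7.5·3 + 6·2) = 32.5 − 34.5 = -2.

-2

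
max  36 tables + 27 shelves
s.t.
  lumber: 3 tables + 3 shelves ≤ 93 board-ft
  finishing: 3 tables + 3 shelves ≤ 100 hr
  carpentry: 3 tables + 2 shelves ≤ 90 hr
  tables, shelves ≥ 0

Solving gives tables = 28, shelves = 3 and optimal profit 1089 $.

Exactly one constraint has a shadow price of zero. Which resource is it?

lumber: 93/93 (binding)
finishing: 93/100 (slack 7)
carpentry: 90/90 (binding)
By complementary slackness, a constraint with positive slack has shadow price 0 → finishing.

finishing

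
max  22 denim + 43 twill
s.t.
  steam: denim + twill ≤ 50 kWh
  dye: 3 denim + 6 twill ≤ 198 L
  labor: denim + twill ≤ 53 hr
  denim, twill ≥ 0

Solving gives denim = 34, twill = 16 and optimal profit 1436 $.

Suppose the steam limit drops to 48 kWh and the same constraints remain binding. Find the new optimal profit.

Binding: steam and dye. Non-binding: labor (3 unused).
Slack constraints have shadow price 0 (complementary slackness).
Dual feasibility on the basic columns requires 1·y_steam + 3·y_dye = 22, 1·y_steam + 6·y_dye = 43.
Solving: y_steam = 1, y_dye = 7.
Δz = y_steam·Δb = 1 × (-2) = -2, so new z* = 1436 − 2 = 1434.

1434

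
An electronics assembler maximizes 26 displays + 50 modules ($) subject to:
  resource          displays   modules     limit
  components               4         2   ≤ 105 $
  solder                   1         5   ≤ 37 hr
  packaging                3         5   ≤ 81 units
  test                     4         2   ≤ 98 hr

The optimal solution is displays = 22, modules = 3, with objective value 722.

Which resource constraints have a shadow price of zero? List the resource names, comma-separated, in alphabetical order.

components: 94/105 (slack 11)
solder: 37/37 (binding)
packaging: 81/81 (binding)
test: 94/98 (slack 4)
By complementary slackness, a constraint with positive slack has shadow price 0 → components, test.

components, test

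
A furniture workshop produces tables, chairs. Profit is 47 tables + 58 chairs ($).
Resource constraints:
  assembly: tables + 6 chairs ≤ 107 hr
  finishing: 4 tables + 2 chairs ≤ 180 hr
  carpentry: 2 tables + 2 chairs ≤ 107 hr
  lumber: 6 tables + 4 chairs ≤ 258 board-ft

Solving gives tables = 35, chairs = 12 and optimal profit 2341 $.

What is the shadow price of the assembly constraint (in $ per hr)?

5

At the optimum: assembly uses 107 of 107 (binding); finishing uses 164 of 180 (slack = 16); carpentry uses 94 of 107 (slack = 13); lumber uses 258 of 258 (binding).
By complementary slackness, y = 0 for the non-binding constraints.
Dual feasibility on the basic columns requires 1·y_assembly + 6·y_lumber = 47, 6·y_assembly + 4·y_lumber = 58.
This yields shadow prices y_assembly = 5, y_lumber = 7.
Shadow price of assembly = 5.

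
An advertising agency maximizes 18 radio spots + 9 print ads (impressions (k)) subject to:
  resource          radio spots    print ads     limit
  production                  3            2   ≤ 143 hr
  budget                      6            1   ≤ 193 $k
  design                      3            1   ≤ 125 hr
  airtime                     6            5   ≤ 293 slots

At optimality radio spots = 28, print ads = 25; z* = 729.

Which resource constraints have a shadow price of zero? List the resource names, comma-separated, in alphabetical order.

design, production

production: 134/143 (slack 9)
budget: 193/193 (binding)
design: 109/125 (slack 16)
airtime: 293/293 (binding)
By complementary slackness, a constraint with positive slack has shadow price 0 → design, production.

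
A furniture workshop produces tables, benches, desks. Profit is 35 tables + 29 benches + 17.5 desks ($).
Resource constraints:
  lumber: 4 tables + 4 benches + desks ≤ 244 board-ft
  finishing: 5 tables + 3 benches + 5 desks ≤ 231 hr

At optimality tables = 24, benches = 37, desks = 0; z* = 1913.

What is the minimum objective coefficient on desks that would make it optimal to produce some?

At the optimum: lumber uses 244 of 244 (binding); finishing uses 231 of 231 (binding).
Dual feasibility on the basic columns requires 4·y_lumber + 5·y_finishing = 35, 4·y_lumber + 3·y_finishing = 29.
→ y_lumber = 5 and y_finishing = 3.
desks enters the basis when its profit ≥ yᵀa₃ = 5·1 + 3·5 = 20.

20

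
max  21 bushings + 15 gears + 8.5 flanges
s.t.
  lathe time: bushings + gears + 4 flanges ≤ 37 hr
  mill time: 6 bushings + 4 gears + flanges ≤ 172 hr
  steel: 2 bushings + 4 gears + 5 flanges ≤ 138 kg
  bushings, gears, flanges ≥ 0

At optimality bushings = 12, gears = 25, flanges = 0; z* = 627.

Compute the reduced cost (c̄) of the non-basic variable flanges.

-6.5

Check each constraint at x*: lathe time 37/37 (tight); mill time 172/172 (tight); steel 124/138 (slack 14).
By complementary slackness, y = 0 for the non-binding constraint.
The binding rows give the dual system: 1·y_lathe time + 6·y_mill time = 21 and 1·y_lathe time + 4·y_mill time = 15.
This yields shadow prices y_lathe time = 3, y_mill time = 3.
Reduced cost of flanges: c₃ − yᵀa₃ = 8.5 − (3·4 + 3·1) = 8.5 − 15 = -6.5.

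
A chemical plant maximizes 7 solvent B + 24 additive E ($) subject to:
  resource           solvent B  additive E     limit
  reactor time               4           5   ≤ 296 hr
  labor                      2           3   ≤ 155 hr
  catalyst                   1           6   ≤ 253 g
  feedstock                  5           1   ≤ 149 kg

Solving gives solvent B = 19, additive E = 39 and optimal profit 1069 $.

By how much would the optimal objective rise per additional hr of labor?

2

Check each constraint at x*: reactor time 271/296 (slack 25); labor 155/155 (tight); catalyst 253/253 (tight); feedstock 134/149 (slack 15).
Since reactor time, feedstock are not tight, their duals are 0.
The binding rows give the dual system: 2·y_labor + 1·y_catalyst = 7 and 3·y_labor + 6·y_catalyst = 24.
→ y_labor = 2 and y_catalyst = 3.
Shadow price of labor = 2.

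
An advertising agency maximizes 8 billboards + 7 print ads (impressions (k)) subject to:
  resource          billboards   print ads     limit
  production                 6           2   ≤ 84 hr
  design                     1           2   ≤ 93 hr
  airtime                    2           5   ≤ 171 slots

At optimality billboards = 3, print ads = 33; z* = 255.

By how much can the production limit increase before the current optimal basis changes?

Binding constraints: production, airtime. The basis is B = [[6,2],[2,5]] with det 26.
Per unit increase in production, x* moves by d = (0.1923, -0.0769).
The basis stays optimal until print ads reaches 0; allowable increase = 429 hr.

429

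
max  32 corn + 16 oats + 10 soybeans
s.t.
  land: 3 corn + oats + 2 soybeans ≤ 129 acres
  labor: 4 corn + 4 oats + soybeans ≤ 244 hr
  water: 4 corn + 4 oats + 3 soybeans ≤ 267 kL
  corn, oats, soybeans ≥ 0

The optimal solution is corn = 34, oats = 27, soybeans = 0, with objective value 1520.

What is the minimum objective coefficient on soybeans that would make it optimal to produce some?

At the optimum: land uses 129 of 129 (binding); labor uses 244 of 244 (binding); water uses 244 of 267 (slack = 23).
Since water is not tight, its dual is 0.
The binding rows give the dual system: 3·y_land + 4·y_labor = 32 and 1·y_land + 4·y_labor = 16.
This yields shadow prices y_land = 8, y_labor = 2.
soybeans enters the basis when its profit ≥ yᵀa₃ = 8·2 + 2·1 = 18.

18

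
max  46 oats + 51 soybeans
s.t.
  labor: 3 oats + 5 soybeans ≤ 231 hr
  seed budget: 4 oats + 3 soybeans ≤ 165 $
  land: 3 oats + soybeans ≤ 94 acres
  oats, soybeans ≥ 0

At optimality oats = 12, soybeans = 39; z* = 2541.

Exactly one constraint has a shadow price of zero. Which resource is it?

land

labor: 231/231 (binding)
seed budget: 165/165 (binding)
land: 75/94 (slack 19)
By complementary slackness, a constraint with positive slack has shadow price 0 → land.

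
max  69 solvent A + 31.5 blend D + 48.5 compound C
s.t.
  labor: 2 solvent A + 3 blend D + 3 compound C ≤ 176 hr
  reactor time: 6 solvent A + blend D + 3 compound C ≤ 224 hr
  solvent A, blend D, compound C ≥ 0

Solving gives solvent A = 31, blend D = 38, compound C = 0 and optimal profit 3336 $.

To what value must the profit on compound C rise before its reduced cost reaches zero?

At the optimum: labor uses 176 of 176 (binding); reactor time uses 224 of 224 (binding).
The binding rows give the dual system: 2·y_labor + 6·y_reactor time = 69 and 3·y_labor + 1·y_reactor time = 31.5.
Solving: y_labor = 7.5, y_reactor time = 9.
compound C enters the basis when its profit ≥ yᵀa₃ = 7.5·3 + 9·3 = 49.5.

49.5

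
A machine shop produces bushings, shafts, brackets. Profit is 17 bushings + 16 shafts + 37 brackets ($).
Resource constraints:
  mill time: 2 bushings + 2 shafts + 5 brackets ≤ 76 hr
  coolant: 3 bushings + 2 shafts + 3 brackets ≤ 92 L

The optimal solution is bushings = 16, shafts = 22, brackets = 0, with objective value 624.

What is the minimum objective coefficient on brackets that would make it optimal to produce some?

38

At the optimum: mill time uses 76 of 76 (binding); coolant uses 92 of 92 (binding).
The binding rows give the dual system: 2·y_mill time + 3·y_coolant = 17 and 2·y_mill time + 2·y_coolant = 16.
Solving: y_mill time = 7, y_coolant = 1.
brackets enters the basis when its profit ≥ yᵀa₃ = 7·5 + 1·3 = 38.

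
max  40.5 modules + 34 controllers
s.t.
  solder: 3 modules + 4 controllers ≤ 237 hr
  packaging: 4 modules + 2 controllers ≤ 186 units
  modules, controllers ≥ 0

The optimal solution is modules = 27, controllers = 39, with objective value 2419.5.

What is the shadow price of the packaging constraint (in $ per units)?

6

Check each constraint at x*: solder 237/237 (tight); packaging 186/186 (tight).
The binding rows give the dual system: 3·y_solder + 4·y_packaging = 40.5 and 4·y_solder + 2·y_packaging = 34.
This yields shadow prices y_solder = 5.5, y_packaging = 6.
Shadow price of packaging = 6.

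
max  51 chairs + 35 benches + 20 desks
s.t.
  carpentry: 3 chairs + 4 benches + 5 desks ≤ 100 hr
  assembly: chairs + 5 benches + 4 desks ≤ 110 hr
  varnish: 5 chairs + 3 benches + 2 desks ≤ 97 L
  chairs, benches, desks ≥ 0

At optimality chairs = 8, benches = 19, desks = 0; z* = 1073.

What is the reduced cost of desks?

Check each constraint at x*: carpentry 100/100 (tight); assembly 103/110 (slack 7); varnish 97/97 (tight).
Slack constraints have shadow price 0 (complementary slackness).
The binding rows give the dual system: 3·y_carpentry + 5·y_varnish = 51 and 4·y_carpentry + 3·y_varnish = 35.
→ y_carpentry = 2 and y_varnish = 9.
Reduced cost of desks: c₃ − yᵀa₃ = 20 − (2·5 + 9·2) = 20 − 28 = -8.

-8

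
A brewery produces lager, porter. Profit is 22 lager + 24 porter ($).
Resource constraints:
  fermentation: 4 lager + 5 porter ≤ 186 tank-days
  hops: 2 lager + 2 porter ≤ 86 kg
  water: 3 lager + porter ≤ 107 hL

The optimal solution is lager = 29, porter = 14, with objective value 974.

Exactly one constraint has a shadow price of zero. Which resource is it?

fermentation: 186/186 (binding)
hops: 86/86 (binding)
water: 101/107 (slack 6)
By complementary slackness, a constraint with positive slack has shadow price 0 → water.

water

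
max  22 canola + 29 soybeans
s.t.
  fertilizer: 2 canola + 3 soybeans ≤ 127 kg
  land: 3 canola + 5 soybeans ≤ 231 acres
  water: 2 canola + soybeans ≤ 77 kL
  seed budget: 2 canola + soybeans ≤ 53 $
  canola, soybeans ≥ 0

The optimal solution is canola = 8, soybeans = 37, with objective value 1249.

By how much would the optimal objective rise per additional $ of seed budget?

2

Check each constraint at x*: fertilizer 127/127 (tight); land 209/231 (slack 22); water 53/77 (slack 24); seed budget 53/53 (tight).
Since land, water are not tight, their duals are 0.
The binding rows give the dual system: 2·y_fertilizer + 2·y_seed budget = 22 and 3·y_fertilizer + 1·y_seed budget = 29.
This yields shadow prices y_fertilizer = 9, y_seed budget = 2.
Shadow price of seed budget = 2.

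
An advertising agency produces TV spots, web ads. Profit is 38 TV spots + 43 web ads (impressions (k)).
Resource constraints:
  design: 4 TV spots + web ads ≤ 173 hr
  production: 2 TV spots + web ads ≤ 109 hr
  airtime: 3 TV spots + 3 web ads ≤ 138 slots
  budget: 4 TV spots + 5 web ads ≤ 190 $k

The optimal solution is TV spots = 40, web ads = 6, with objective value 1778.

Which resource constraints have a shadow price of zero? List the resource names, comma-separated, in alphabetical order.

design, production

design: 166/173 (slack 7)
production: 86/109 (slack 23)
airtime: 138/138 (binding)
budget: 190/190 (binding)
By complementary slackness, a constraint with positive slack has shadow price 0 → design, production.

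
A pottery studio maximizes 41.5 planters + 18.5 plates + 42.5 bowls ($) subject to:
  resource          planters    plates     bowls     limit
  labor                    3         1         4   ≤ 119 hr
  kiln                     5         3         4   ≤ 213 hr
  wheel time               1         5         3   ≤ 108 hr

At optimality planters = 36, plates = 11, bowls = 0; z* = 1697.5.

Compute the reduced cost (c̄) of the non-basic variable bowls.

At the optimum: labor uses 119 of 119 (binding); kiln uses 213 of 213 (binding); wheel time uses 91 of 108 (slack = 17).
Since wheel time is not tight, its dual is 0.
Dual feasibility on the basic columns requires 3·y_labor + 5·y_kiln = 41.5, 1·y_labor + 3·y_kiln = 18.5.
Solving: y_labor = 8, y_kiln = 3.5.
Reduced cost of bowls: c₃ − yᵀa₃ = 42.5 − (8·4 + 3.5·4) = 42.5 − 46 = -3.5.

-3.5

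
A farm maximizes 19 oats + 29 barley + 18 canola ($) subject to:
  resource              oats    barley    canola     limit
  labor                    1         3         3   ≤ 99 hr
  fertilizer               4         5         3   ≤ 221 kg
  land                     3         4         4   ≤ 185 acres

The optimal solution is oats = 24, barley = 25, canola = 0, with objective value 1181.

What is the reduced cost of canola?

-3

Binding: labor and fertilizer. Non-binding: land (13 unused).
Since land is not tight, its dual is 0.
From A_Bᵀ y = c: 1·y_labor + 4·y_fertilizer = 19; 3·y_labor + 5·y_fertilizer = 29.
This yields shadow prices y_labor = 3, y_fertilizer = 4.
Reduced cost of canola: c₃ − yᵀa₃ = 18 − (3·3 + 4·3) = 18 − 21 = -3.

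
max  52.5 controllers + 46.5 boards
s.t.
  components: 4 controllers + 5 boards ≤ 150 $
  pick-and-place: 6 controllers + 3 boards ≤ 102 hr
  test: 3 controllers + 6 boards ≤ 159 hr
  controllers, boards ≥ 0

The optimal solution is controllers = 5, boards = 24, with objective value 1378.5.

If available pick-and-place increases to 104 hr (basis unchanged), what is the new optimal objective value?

1391.5

At the optimum: components uses 140 of 150 (slack = 10); pick-and-place uses 102 of 102 (binding); test uses 159 of 159 (binding).
Slack constraints have shadow price 0 (complementary slackness).
The binding rows give the dual system: 6·y_pick-and-place + 3·y_test = 52.5 and 3·y_pick-and-place + 6·y_test = 46.5.
This yields shadow prices y_pick-and-place = 6.5, y_test = 4.5.
Δz = y_pick-and-place·Δb = 6.5 × (2) = 13, so new z* = 1378.5 + 13 = 1391.5.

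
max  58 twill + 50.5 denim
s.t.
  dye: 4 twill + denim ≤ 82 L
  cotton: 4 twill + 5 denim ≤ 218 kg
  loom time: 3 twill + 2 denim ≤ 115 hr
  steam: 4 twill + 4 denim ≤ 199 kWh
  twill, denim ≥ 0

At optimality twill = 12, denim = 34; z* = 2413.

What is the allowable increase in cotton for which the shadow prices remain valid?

20

Binding constraints: dye, cotton. The basis is B = [[4,1],[4,5]] with det 16.
Per unit increase in cotton, x* moves by d = (-0.0625, 0.25).
The basis stays optimal until steam becomes binding; allowable increase = 20 kg.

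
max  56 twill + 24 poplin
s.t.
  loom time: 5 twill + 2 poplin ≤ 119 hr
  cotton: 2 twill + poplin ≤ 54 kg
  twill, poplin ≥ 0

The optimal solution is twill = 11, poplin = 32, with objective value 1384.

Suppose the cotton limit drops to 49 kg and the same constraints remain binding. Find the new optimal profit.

At the optimum: loom time uses 119 of 119 (binding); cotton uses 54 of 54 (binding).
Dual feasibility on the basic columns requires 5·y_loom time + 2·y_cotton = 56, 2·y_loom time + 1·y_cotton = 24.
Solving: y_loom time = 8, y_cotton = 8.
Δz = y_cotton·Δb = 8 × (-5) = -40, so new z* = 1384 − 40 = 1344.

1344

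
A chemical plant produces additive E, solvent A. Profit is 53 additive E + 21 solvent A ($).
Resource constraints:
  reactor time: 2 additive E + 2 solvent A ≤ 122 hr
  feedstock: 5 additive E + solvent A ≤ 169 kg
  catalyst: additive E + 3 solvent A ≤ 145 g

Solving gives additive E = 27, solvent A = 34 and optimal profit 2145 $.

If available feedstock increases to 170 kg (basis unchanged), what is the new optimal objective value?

At the optimum: reactor time uses 122 of 122 (binding); feedstock uses 169 of 169 (binding); catalyst uses 129 of 145 (slack = 16).
By complementary slackness, y = 0 for the non-binding constraint.
The binding rows give the dual system: 2·y_reactor time + 5·y_feedstock = 53 and 2·y_reactor time + 1·y_feedstock = 21.
This yields shadow prices y_reactor time = 6.5, y_feedstock = 8.
Δz = y_feedstock·Δb = 8 × (1) = 8, so new z* = 2145 + 8 = 2153.

2153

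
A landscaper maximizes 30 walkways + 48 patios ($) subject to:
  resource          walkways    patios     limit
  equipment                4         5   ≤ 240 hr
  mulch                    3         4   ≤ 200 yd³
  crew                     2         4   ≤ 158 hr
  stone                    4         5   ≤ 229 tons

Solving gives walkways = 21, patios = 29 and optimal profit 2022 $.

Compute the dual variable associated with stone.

Check each constraint at x*: equipment 229/240 (slack 11); mulch 179/200 (slack 21); crew 158/158 (tight); stone 229/229 (tight).
By complementary slackness, y = 0 for the non-binding constraints.
From A_Bᵀ y = c: 2·y_crew + 4·y_stone = 30; 4·y_crew + 5·y_stone = 48.
Solving: y_crew = 7, y_stone = 4.
Shadow price of stone = 4.

4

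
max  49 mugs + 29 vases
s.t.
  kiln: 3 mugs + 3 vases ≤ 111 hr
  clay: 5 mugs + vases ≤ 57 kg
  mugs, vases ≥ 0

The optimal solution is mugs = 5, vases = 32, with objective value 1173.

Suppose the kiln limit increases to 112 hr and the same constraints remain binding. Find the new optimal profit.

At the optimum: kiln uses 111 of 111 (binding); clay uses 57 of 57 (binding).
From A_Bᵀ y = c: 3·y_kiln + 5·y_clay = 49; 3·y_kiln + 1·y_clay = 29.
This yields shadow prices y_kiln = 8, y_clay = 5.
Δz = y_kiln·Δb = 8 × (1) = 8, so new z* = 1173 + 8 = 1181.

1181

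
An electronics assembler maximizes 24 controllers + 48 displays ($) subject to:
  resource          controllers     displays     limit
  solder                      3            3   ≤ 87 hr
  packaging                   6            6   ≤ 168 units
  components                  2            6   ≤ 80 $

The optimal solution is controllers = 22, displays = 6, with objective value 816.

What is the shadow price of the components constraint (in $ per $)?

Binding: packaging and components. Non-binding: solder (3 unused).
By complementary slackness, y = 0 for the non-binding constraint.
The binding rows give the dual system: 6·y_packaging + 2·y_components = 24 and 6·y_packaging + 6·y_components = 48.
This yields shadow prices y_packaging = 2, y_components = 6.
Shadow price of components = 6.

6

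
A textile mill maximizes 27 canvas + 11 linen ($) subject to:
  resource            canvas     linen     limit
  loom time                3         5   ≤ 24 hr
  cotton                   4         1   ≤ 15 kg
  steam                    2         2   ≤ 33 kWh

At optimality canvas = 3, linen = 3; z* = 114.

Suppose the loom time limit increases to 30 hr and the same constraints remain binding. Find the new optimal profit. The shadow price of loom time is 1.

Δb = 6, so new z* = 114 + (1)·(6) = 114 + 6 = 120.

120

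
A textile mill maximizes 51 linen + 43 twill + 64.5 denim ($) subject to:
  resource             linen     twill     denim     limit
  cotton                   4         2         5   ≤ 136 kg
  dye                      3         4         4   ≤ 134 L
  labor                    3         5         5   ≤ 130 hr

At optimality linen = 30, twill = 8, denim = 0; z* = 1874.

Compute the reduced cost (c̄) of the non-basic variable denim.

-5.5

Binding: cotton and labor. Non-binding: dye (12 unused).
By complementary slackness, y = 0 for the non-binding constraint.
From A_Bᵀ y = c: 4·y_cotton + 3·y_labor = 51; 2·y_cotton + 5·y_labor = 43.
Solving: y_cotton = 9, y_labor = 5.
Reduced cost of denim: c₃ − yᵀa₃ = 64.5 − (9·5 + 5·5) = 64.5 − 70 = -5.5.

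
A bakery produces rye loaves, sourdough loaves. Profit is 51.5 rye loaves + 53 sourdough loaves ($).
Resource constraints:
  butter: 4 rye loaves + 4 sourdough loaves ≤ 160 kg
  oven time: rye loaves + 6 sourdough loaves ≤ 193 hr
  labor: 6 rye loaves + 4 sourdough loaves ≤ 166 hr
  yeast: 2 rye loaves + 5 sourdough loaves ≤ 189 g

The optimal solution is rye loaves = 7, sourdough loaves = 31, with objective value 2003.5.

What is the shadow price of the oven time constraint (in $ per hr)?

3.5

At the optimum: butter uses 152 of 160 (slack = 8); oven time uses 193 of 193 (binding); labor uses 166 of 166 (binding); yeast uses 169 of 189 (slack = 20).
By complementary slackness, y = 0 for the non-binding constraints.
The binding rows give the dual system: 1·y_oven time + 6·y_labor = 51.5 and 6·y_oven time + 4·y_labor = 53.
Solving: y_oven time = 3.5, y_labor = 8.
Shadow price of oven time = 3.5.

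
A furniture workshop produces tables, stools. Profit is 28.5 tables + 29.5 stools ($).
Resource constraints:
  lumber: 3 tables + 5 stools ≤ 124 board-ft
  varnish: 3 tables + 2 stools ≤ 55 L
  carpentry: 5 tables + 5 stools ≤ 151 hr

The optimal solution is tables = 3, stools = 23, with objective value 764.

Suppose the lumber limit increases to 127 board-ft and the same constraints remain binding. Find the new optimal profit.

Binding: lumber and varnish. Non-binding: carpentry (21 unused).
By complementary slackness, y = 0 for the non-binding constraint.
The binding rows give the dual system: 3·y_lumber + 3·y_varnish = 28.5 and 5·y_lumber + 2·y_varnish = 29.5.
This yields shadow prices y_lumber = 3.5, y_varnish = 6.
Δz = y_lumber·Δb = 3.5 × (3) = 10.5, so new z* = 764 + 10.5 = 774.5.

774.5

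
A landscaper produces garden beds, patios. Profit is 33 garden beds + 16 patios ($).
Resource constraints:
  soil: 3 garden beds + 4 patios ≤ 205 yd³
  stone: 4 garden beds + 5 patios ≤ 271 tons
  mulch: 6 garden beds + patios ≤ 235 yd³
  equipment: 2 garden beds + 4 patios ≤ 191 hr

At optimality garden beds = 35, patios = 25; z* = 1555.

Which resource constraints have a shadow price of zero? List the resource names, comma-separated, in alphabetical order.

soil: 205/205 (binding)
stone: 265/271 (slack 6)
mulch: 235/235 (binding)
equipment: 170/191 (slack 21)
By complementary slackness, a constraint with positive slack has shadow price 0 → equipment, stone.

equipment, stone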